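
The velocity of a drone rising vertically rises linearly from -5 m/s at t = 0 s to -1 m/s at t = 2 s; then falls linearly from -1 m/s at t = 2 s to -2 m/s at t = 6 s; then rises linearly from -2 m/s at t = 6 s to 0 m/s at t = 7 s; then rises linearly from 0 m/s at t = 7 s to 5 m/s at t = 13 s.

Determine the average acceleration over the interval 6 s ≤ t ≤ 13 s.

1 m/s²

Average acceleration = Δv/Δt = (5 − -2)/(13 − 6) = 1 m/s².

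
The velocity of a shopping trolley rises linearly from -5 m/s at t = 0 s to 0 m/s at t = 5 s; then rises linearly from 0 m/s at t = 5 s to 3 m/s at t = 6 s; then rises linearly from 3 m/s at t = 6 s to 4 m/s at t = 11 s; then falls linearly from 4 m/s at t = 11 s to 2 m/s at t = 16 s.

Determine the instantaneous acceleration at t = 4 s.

1 m/s²

Acceleration is the slope of the v-t graph on 0–5 s: (0 − -5)/(5 − 0) = 1 m/s².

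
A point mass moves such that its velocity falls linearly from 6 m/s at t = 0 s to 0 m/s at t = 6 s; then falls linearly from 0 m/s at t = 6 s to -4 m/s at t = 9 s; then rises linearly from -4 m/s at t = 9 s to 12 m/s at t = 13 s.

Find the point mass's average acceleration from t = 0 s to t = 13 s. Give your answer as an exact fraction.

Average acceleration = Δv/Δt = (12 − 6)/(13 − 0) = 6/13 m/s².

6/13 m/s²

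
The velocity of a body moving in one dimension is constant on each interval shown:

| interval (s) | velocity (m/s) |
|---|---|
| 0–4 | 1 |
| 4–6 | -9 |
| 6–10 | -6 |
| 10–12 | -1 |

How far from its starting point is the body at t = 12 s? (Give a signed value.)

-40 m

Net displacement equals the area under the velocity-time graph (areas below the axis count negative).
0–4 s: 1 × 4 = 4 m
4–6 s: -9 × 2 = -18 m
6–10 s: -6 × 4 = -24 m
10–12 s: -1 × 2 = -2 m
Net displacement = -40 m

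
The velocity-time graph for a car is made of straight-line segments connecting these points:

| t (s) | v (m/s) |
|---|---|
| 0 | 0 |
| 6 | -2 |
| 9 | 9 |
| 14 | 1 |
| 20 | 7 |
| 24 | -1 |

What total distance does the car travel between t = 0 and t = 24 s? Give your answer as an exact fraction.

Total distance travelled is ∫|v| dt — sum the magnitudes of each area piece.
0–6 s: |½(0 + -2)(6)| = 6 m
6–9 s: v = 0 at t = 72/11 s; triangle areas 6/11 + 243/22 = 255/22 m
9–14 s: |½(9 + 1)(5)| = 25 m
14–20 s: |½(1 + 7)(6)| = 24 m
20–24 s: v = 0 at t = 23.5 s; triangle areas 12.25 + 0.25 = 12.5 m
Total distance = 870/11 m

870/11 m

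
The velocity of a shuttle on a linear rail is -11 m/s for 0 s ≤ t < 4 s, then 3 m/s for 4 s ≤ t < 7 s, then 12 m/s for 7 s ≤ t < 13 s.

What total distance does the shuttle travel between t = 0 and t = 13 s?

Total distance travelled is ∫|v| dt — sum the magnitudes of each area piece.
0–4 s: |-11| × 4 = 44 m
4–7 s: |3| × 3 = 9 m
7–13 s: |12| × 6 = 72 m
Total distance = 125 m

125 m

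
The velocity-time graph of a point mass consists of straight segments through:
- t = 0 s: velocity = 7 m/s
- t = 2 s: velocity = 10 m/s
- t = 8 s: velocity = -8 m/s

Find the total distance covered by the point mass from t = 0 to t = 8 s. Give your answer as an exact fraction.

Distance (not displacement) is the total path length: add the absolute areas under v-t.
0–2 s: |½(7 + 10)(2)| = 17 m
2–8 s: v = 0 at t = 16/3 s; triangle areas 50/3 + 32/3 = 82/3 m
Total distance = 133/3 m

133/3 m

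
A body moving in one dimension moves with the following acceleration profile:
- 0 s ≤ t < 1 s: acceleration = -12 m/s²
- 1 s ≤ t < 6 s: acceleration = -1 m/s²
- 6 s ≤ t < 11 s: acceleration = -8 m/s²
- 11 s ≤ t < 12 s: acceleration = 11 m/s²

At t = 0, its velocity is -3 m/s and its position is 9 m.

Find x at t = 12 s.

On each constant-a segment, Δv = aΔt and Δx = v₀Δt + ½aΔt²; chain segment to segment.
0–1 s: v starts -3 m/s; Δx = -3·1 + ½·-12·1² = -9 m; v ends -15 m/s.
1–6 s: v starts -15 m/s; Δx = -15·5 + ½·-1·5² = -87.5 m; v ends -20 m/s.
6–11 s: v starts -20 m/s; Δx = -20·5 + ½·-8·5² = -200 m; v ends -60 m/s.
11–12 s: v starts -60 m/s; Δx = -60·1 + ½·11·1² = -54.5 m; v ends -49 m/s.
x(12) = 9 + Σ Δx = -342 m.

-342 m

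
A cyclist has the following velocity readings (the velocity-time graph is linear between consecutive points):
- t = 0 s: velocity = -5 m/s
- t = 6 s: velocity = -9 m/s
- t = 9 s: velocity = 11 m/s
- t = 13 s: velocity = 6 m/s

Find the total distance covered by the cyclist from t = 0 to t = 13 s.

Distance (not displacement) is the total path length: add the absolute areas under v-t.
0–6 s: |½(-5 + -9)(6)| = 42 m
6–9 s: v = 0 at t = 7.35 s; triangle areas 6.075 + 9.075 = 15.15 m
9–13 s: |½(11 + 6)(4)| = 34 m
Total distance = 91.15 m

91.15 m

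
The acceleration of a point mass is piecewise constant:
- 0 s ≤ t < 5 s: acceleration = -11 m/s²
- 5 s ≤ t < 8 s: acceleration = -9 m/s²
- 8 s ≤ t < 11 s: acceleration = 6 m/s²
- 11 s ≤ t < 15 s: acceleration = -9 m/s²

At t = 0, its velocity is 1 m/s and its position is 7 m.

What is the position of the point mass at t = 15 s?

On each constant-a segment, Δv = aΔt and Δx = v₀Δt + ½aΔt²; chain segment to segment.
0–5 s: v starts 1 m/s; Δx = 1·5 + ½·-11·5² = -132.5 m; v ends -54 m/s.
5–8 s: v starts -54 m/s; Δx = -54·3 + ½·-9·3² = -202.5 m; v ends -81 m/s.
8–11 s: v starts -81 m/s; Δx = -81·3 + ½·6·3² = -216 m; v ends -63 m/s.
11–15 s: v starts -63 m/s; Δx = -63·4 + ½·-9·4² = -324 m; v ends -99 m/s.
x(15) = 7 + Σ Δx = -868 m.

-868 m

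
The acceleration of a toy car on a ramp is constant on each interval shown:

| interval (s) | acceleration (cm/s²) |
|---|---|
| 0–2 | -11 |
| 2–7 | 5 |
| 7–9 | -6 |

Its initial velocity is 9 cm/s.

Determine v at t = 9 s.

Δv equals the area under the a-t graph; then v = v₀ + Δv.
0–2 s: -11 × 2 = -22 cm/s
2–7 s: 5 × 5 = 25 cm/s
7–9 s: -6 × 2 = -12 cm/s
Δv = -9 cm/s, so v(9) = 9 + (-9) = 0 cm/s.

0 cm/s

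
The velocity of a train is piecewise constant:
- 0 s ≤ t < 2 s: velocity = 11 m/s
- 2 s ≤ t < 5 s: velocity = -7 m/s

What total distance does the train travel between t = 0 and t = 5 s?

Distance (not displacement) is the total path length: add the absolute areas under v-t.
0–2 s: |11| × 2 = 22 m
2–5 s: |-7| × 3 = 21 m
Total distance = 43 m

43 m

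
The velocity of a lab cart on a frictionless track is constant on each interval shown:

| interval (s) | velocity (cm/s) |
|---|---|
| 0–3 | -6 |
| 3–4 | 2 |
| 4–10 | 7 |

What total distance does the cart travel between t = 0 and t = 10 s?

62 cm

Total distance travelled is ∫|v| dt — sum the magnitudes of each area piece.
0–3 s: |-6| × 3 = 18 cm
3–4 s: |2| × 1 = 2 cm
4–10 s: |7| × 6 = 42 cm
Total distance = 62 cm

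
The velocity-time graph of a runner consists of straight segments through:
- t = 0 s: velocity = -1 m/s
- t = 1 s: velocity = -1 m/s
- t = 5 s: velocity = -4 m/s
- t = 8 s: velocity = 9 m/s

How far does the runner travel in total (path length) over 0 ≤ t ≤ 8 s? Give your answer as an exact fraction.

Total distance travelled is ∫|v| dt — sum the magnitudes of each area piece.
0–1 s: |-1| × 1 = 1 m
1–5 s: |½(-1 + -4)(4)| = 10 m
5–8 s: v = 0 at t = 77/13 s; triangle areas 24/13 + 243/26 = 291/26 m
Total distance = 577/26 m

577/26 m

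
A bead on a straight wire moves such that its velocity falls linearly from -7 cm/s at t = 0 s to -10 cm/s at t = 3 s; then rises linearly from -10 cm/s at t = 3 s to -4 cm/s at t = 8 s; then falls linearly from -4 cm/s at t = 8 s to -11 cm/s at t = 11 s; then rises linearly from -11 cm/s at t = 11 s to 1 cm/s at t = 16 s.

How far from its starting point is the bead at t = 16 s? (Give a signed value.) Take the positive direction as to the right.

-108 cm

Displacement is the signed area under the v-t curve.
0–3 s: ½(-7 + -10)(3) = -25.5 cm
3–8 s: ½(-10 + -4)(5) = -35 cm
8–11 s: ½(-4 + -11)(3) = -22.5 cm
11–16 s: ½(-11 + 1)(5) = -25 cm
Net displacement = -108 cm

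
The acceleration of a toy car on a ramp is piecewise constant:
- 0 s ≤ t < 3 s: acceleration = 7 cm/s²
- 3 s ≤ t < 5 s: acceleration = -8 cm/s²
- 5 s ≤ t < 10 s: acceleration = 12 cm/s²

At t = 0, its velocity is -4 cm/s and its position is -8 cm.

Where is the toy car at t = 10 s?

On each constant-a segment, Δv = aΔt and Δx = v₀Δt + ½aΔt²; chain segment to segment.
0–3 s: v starts -4 cm/s; Δx = -4·3 + ½·7·3² = 19.5 cm; v ends 17 cm/s.
3–5 s: v starts 17 cm/s; Δx = 17·2 + ½·-8·2² = 18 cm; v ends 1 cm/s.
5–10 s: v starts 1 cm/s; Δx = 1·5 + ½·12·5² = 155 cm; v ends 61 cm/s.
x(10) = -8 + Σ Δx = 184.5 cm.

184.5 cm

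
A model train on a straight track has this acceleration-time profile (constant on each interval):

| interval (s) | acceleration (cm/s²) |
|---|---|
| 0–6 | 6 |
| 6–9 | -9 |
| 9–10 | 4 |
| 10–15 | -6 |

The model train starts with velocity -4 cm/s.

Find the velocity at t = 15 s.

-21 cm/s

Δv equals the area under the a-t graph; then v = v₀ + Δv.
0–6 s: 6 × 6 = 36 cm/s
6–9 s: -9 × 3 = -27 cm/s
9–10 s: 4 × 1 = 4 cm/s
10–15 s: -6 × 5 = -30 cm/s
Δv = -17 cm/s, so v(15) = -4 + (-17) = -21 cm/s.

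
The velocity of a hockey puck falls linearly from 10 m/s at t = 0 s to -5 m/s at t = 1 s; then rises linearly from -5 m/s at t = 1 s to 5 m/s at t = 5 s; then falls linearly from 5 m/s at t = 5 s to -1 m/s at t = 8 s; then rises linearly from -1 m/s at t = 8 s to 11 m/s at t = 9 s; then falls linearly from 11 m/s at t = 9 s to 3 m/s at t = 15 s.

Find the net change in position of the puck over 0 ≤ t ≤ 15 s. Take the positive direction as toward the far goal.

Net displacement equals the area under the velocity-time graph (areas below the axis count negative).
0–1 s: ½(10 + -5)(1) = 2.5 m
1–5 s: ½(-5 + 5)(4) = 0 m
5–8 s: ½(5 + -1)(3) = 6 m
8–9 s: ½(-1 + 11)(1) = 5 m
9–15 s: ½(11 + 3)(6) = 42 m
Net displacement = 55.5 m

55.5 m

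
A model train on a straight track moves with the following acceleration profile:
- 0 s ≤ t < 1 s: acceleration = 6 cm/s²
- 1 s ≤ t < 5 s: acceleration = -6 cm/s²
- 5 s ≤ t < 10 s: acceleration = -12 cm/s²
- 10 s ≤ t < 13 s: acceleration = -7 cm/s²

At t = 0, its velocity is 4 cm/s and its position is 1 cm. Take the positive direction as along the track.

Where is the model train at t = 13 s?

-473.5 cm

On each constant-a segment, Δv = aΔt and Δx = v₀Δt + ½aΔt²; chain segment to segment.
0–1 s: v starts 4 cm/s; Δx = 4·1 + ½·6·1² = 7 cm; v ends 10 cm/s.
1–5 s: v starts 10 cm/s; Δx = 10·4 + ½·-6·4² = -8 cm; v ends -14 cm/s.
5–10 s: v starts -14 cm/s; Δx = -14·5 + ½·-12·5² = -220 cm; v ends -74 cm/s.
10–13 s: v starts -74 cm/s; Δx = -74·3 + ½·-7·3² = -253.5 cm; v ends -95 cm/s.
x(13) = 1 + Σ Δx = -473.5 cm.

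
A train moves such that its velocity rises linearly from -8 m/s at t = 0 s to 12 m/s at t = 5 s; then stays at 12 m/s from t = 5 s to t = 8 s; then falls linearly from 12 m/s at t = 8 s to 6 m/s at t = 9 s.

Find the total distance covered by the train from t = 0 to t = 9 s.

71 m

Distance (not displacement) is the total path length: add the absolute areas under v-t.
0–5 s: v = 0 at t = 2 s; triangle areas 8 + 18 = 26 m
5–8 s: |12| × 3 = 36 m
8–9 s: |½(12 + 6)(1)| = 9 m
Total distance = 71 m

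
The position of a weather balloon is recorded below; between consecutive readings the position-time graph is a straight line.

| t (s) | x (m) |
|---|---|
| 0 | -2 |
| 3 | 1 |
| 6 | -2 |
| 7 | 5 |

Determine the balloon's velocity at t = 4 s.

-1 m/s

Velocity is the slope of the x-t graph on 3–6 s: (-2 − 1)/(6 − 3) = -1 m/s.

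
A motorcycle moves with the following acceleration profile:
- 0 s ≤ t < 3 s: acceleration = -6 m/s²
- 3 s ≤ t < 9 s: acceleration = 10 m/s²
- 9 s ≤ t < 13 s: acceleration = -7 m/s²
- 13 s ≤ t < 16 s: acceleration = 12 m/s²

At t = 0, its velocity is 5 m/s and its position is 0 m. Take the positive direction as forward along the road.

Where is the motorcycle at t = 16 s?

On each constant-a segment, Δv = aΔt and Δx = v₀Δt + ½aΔt²; chain segment to segment.
0–3 s: v starts 5 m/s; Δx = 5·3 + ½·-6·3² = -12 m; v ends -13 m/s.
3–9 s: v starts -13 m/s; Δx = -13·6 + ½·10·6² = 102 m; v ends 47 m/s.
9–13 s: v starts 47 m/s; Δx = 47·4 + ½·-7·4² = 132 m; v ends 19 m/s.
13–16 s: v starts 19 m/s; Δx = 19·3 + ½·12·3² = 111 m; v ends 55 m/s.
x(16) = 0 + Σ Δx = 333 m.

333 m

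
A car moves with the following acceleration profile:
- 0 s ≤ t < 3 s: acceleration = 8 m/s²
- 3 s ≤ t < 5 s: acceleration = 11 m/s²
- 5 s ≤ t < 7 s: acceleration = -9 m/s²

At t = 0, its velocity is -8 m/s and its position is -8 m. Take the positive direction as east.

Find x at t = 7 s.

116 m

On each constant-a segment, Δv = aΔt and Δx = v₀Δt + ½aΔt²; chain segment to segment.
0–3 s: v starts -8 m/s; Δx = -8·3 + ½·8·3² = 12 m; v ends 16 m/s.
3–5 s: v starts 16 m/s; Δx = 16·2 + ½·11·2² = 54 m; v ends 38 m/s.
5–7 s: v starts 38 m/s; Δx = 38·2 + ½·-9·2² = 58 m; v ends 20 m/s.
x(7) = -8 + Σ Δx = 116 m.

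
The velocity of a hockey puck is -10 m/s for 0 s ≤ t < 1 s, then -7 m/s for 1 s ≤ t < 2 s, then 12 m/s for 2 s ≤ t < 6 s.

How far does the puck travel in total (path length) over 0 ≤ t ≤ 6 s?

65 m

Total distance travelled is ∫|v| dt — sum the magnitudes of each area piece.
0–1 s: |-10| × 1 = 10 m
1–2 s: |-7| × 1 = 7 m
2–6 s: |12| × 4 = 48 m
Total distance = 65 m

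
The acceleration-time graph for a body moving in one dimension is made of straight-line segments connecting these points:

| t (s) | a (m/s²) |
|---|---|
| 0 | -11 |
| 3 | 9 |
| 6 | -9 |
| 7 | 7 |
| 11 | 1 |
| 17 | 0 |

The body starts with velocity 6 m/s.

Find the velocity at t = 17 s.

Δv equals the area under the a-t graph; then v = v₀ + Δv.
0–3 s: ½(-11 + 9)(3) = -3 m/s
3–6 s: ½(9 + -9)(3) = 0 m/s
6–7 s: ½(-9 + 7)(1) = -1 m/s
7–11 s: ½(7 + 1)(4) = 16 m/s
11–17 s: ½(1 + 0)(6) = 3 m/s
Δv = 15 m/s, so v(17) = 6 + (15) = 21 m/s.

21 m/s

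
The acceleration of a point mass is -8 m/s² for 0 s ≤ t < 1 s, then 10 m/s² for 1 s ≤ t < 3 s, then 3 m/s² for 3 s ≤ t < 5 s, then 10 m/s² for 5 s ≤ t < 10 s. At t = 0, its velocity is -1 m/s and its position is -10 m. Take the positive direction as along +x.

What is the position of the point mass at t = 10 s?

On each constant-a segment, Δv = aΔt and Δx = v₀Δt + ½aΔt²; chain segment to segment.
0–1 s: v starts -1 m/s; Δx = -1·1 + ½·-8·1² = -5 m; v ends -9 m/s.
1–3 s: v starts -9 m/s; Δx = -9·2 + ½·10·2² = 2 m; v ends 11 m/s.
3–5 s: v starts 11 m/s; Δx = 11·2 + ½·3·2² = 28 m; v ends 17 m/s.
5–10 s: v starts 17 m/s; Δx = 17·5 + ½·10·5² = 210 m; v ends 67 m/s.
x(10) = -10 + Σ Δx = 225 m.

225 m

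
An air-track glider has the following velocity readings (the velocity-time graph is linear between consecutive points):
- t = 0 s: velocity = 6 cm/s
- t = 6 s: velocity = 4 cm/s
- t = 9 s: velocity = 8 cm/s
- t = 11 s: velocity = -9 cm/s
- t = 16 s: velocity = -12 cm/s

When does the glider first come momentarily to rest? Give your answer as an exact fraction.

t = 169/17 s

v changes sign on 9–11 s (from 8 to -9); the graph is linear there, so v = 0 at t = 9 + (-8)·(11 − 9)/(-9 − 8) = 169/17 s.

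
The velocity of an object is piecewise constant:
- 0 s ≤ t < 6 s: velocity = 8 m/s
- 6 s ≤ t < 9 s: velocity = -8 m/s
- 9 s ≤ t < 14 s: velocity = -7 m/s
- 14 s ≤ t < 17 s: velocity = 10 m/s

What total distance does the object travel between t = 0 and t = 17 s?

Total distance travelled is ∫|v| dt — sum the magnitudes of each area piece.
0–6 s: |8| × 6 = 48 m
6–9 s: |-8| × 3 = 24 m
9–14 s: |-7| × 5 = 35 m
14–17 s: |10| × 3 = 30 m
Total distance = 137 m

137 m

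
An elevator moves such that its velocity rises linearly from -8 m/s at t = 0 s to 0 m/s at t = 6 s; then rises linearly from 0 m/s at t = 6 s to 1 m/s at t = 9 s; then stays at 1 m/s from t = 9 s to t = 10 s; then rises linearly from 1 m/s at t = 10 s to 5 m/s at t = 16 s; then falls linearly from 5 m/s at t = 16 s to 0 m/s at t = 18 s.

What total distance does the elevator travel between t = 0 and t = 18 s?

49.5 m

Total distance travelled is ∫|v| dt — sum the magnitudes of each area piece.
0–6 s: |½(-8 + 0)(6)| = 24 m
6–9 s: |½(0 + 1)(3)| = 1.5 m
9–10 s: |1| × 1 = 1 m
10–16 s: |½(1 + 5)(6)| = 18 m
16–18 s: |½(5 + 0)(2)| = 5 m
Total distance = 49.5 m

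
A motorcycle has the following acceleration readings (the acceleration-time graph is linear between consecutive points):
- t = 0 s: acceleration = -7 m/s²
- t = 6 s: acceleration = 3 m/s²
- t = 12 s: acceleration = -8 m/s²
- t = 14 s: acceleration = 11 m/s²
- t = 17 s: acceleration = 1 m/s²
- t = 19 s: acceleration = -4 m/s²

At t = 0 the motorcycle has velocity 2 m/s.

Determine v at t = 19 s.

-7 m/s

Δv equals the area under the a-t graph; then v = v₀ + Δv.
0–6 s: ½(-7 + 3)(6) = -12 m/s
6–12 s: ½(3 + -8)(6) = -15 m/s
12–14 s: ½(-8 + 11)(2) = 3 m/s
14–17 s: ½(11 + 1)(3) = 18 m/s
17–19 s: ½(1 + -4)(2) = -3 m/s
Δv = -9 m/s, so v(19) = 2 + (-9) = -7 m/s.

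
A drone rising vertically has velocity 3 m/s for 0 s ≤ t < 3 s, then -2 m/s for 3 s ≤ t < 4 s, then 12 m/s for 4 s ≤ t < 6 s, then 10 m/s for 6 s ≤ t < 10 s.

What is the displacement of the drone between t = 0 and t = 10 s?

71 m

Displacement is the signed area under the v-t curve.
0–3 s: 3 × 3 = 9 m
3–4 s: -2 × 1 = -2 m
4–6 s: 12 × 2 = 24 m
6–10 s: 10 × 4 = 40 m
Net displacement = 71 m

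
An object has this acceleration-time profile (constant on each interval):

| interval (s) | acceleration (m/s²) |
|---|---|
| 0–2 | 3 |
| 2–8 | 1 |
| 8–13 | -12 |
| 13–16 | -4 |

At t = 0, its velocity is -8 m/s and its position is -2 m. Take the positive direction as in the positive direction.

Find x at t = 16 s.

-322 m

On each constant-a segment, Δv = aΔt and Δx = v₀Δt + ½aΔt²; chain segment to segment.
0–2 s: v starts -8 m/s; Δx = -8·2 + ½·3·2² = -10 m; v ends -2 m/s.
2–8 s: v starts -2 m/s; Δx = -2·6 + ½·1·6² = 6 m; v ends 4 m/s.
8–13 s: v starts 4 m/s; Δx = 4·5 + ½·-12·5² = -130 m; v ends -56 m/s.
13–16 s: v starts -56 m/s; Δx = -56·3 + ½·-4·3² = -186 m; v ends -68 m/s.
x(16) = -2 + Σ Δx = -322 m.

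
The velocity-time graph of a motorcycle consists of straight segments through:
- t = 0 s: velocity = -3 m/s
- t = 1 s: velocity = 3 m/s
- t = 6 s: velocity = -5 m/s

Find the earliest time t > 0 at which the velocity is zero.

v changes sign on 0–1 s (from -3 to 3); the graph is linear there, so v = 0 at t = 0 + (3)·(1 − 0)/(3 − -3) = 0.5 s.

t = 0.5 s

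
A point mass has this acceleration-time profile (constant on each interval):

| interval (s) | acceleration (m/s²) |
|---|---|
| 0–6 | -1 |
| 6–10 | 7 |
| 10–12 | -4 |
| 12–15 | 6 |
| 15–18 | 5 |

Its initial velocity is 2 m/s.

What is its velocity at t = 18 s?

Δv equals the area under the a-t graph; then v = v₀ + Δv.
0–6 s: -1 × 6 = -6 m/s
6–10 s: 7 × 4 = 28 m/s
10–12 s: -4 × 2 = -8 m/s
12–15 s: 6 × 3 = 18 m/s
15–18 s: 5 × 3 = 15 m/s
Δv = 47 m/s, so v(18) = 2 + (47) = 49 m/s.

49 m/s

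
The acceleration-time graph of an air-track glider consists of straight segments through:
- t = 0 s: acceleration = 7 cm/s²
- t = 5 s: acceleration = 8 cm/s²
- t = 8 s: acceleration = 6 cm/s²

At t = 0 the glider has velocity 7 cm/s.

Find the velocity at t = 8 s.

Δv equals the area under the a-t graph; then v = v₀ + Δv.
0–5 s: ½(7 + 8)(5) = 37.5 cm/s
5–8 s: ½(8 + 6)(3) = 21 cm/s
Δv = 58.5 cm/s, so v(8) = 7 + (58.5) = 65.5 cm/s.

65.5 cm/s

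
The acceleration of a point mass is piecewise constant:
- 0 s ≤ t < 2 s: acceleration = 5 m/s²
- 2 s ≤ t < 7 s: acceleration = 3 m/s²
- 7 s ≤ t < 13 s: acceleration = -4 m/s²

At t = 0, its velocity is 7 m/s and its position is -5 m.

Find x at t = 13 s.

On each constant-a segment, Δv = aΔt and Δx = v₀Δt + ½aΔt²; chain segment to segment.
0–2 s: v starts 7 m/s; Δx = 7·2 + ½·5·2² = 24 m; v ends 17 m/s.
2–7 s: v starts 17 m/s; Δx = 17·5 + ½·3·5² = 122.5 m; v ends 32 m/s.
7–13 s: v starts 32 m/s; Δx = 32·6 + ½·-4·6² = 120 m; v ends 8 m/s.
x(13) = -5 + Σ Δx = 261.5 m.

261.5 m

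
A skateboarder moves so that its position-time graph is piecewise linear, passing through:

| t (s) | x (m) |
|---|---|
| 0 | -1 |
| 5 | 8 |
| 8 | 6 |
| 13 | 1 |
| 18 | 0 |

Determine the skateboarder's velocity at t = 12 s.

Velocity is the slope of the x-t graph on 8–13 s: (1 − 6)/(13 − 8) = -1 m/s.

-1 m/s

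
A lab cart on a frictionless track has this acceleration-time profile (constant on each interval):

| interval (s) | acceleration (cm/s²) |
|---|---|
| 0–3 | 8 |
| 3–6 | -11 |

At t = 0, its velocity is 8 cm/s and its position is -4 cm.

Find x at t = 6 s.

102.5 cm

On each constant-a segment, Δv = aΔt and Δx = v₀Δt + ½aΔt²; chain segment to segment.
0–3 s: v starts 8 cm/s; Δx = 8·3 + ½·8·3² = 60 cm; v ends 32 cm/s.
3–6 s: v starts 32 cm/s; Δx = 32·3 + ½·-11·3² = 46.5 cm; v ends -1 cm/s.
x(6) = -4 + Σ Δx = 102.5 cm.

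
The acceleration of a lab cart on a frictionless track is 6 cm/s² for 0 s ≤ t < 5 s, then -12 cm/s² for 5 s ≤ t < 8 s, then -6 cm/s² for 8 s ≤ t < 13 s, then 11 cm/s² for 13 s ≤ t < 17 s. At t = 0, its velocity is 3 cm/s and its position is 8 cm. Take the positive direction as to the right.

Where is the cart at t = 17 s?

On each constant-a segment, Δv = aΔt and Δx = v₀Δt + ½aΔt²; chain segment to segment.
0–5 s: v starts 3 cm/s; Δx = 3·5 + ½·6·5² = 90 cm; v ends 33 cm/s.
5–8 s: v starts 33 cm/s; Δx = 33·3 + ½·-12·3² = 45 cm; v ends -3 cm/s.
8–13 s: v starts -3 cm/s; Δx = -3·5 + ½·-6·5² = -90 cm; v ends -33 cm/s.
13–17 s: v starts -33 cm/s; Δx = -33·4 + ½·11·4² = -44 cm; v ends 11 cm/s.
x(17) = 8 + Σ Δx = 9 cm.

9 cm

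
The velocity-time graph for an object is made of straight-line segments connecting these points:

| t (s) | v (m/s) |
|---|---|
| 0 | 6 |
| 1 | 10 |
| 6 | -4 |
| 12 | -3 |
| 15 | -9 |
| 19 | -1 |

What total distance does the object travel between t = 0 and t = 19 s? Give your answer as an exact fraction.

614/7 m

Total distance travelled is ∫|v| dt — sum the magnitudes of each area piece.
0–1 s: |½(6 + 10)(1)| = 8 m
1–6 s: v = 0 at t = 32/7 s; triangle areas 125/7 + 20/7 = 145/7 m
6–12 s: |½(-4 + -3)(6)| = 21 m
12–15 s: |½(-3 + -9)(3)| = 18 m
15–19 s: |½(-9 + -1)(4)| = 20 m
Total distance = 614/7 m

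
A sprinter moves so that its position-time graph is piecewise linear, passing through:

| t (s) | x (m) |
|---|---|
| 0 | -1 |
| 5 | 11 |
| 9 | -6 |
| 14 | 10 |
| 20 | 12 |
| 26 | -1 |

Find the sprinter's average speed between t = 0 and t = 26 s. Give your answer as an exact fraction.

30/13 m/s

Average speed = (total path length)/(elapsed time); on a piecewise-linear x-t graph the path length is Σ|Δx|.
0–5 s: |Δx| = |11 − -1| = 12 m
5–9 s: |Δx| = |-6 − 11| = 17 m
9–14 s: |Δx| = |10 − -6| = 16 m
14–20 s: |Δx| = |12 − 10| = 2 m
20–26 s: |Δx| = |-1 − 12| = 13 m
Total path = 60 m; average speed = 60/26 = 30/13 m/s.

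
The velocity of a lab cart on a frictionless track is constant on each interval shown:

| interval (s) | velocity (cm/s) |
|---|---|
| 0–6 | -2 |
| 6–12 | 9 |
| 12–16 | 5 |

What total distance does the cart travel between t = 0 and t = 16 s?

Distance (not displacement) is the total path length: add the absolute areas under v-t.
0–6 s: |-2| × 6 = 12 cm
6–12 s: |9| × 6 = 54 cm
12–16 s: |5| × 4 = 20 cm
Total distance = 86 cm

86 cm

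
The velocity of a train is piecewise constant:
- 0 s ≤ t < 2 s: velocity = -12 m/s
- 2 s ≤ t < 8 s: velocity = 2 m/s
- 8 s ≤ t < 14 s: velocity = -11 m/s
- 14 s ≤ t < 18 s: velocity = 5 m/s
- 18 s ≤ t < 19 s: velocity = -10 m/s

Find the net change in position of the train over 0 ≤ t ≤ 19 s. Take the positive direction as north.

Displacement is the signed area under the v-t curve.
0–2 s: -12 × 2 = -24 m
2–8 s: 2 × 6 = 12 m
8–14 s: -11 × 6 = -66 m
14–18 s: 5 × 4 = 20 m
18–19 s: -10 × 1 = -10 m
Net displacement = -68 m

-68 m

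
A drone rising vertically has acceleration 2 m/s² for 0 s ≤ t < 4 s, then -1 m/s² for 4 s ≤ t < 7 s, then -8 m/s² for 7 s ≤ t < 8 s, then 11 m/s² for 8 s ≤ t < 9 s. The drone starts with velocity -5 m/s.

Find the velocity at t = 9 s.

Δv equals the area under the a-t graph; then v = v₀ + Δv.
0–4 s: 2 × 4 = 8 m/s
4–7 s: -1 × 3 = -3 m/s
7–8 s: -8 × 1 = -8 m/s
8–9 s: 11 × 1 = 11 m/s
Δv = 8 m/s, so v(9) = -5 + (8) = 3 m/s.

3 m/s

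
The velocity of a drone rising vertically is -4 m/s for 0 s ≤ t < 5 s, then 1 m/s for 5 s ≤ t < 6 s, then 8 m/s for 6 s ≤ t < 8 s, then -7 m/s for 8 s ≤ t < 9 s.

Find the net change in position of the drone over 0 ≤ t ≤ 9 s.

-10 m

Net displacement equals the area under the velocity-time graph (areas below the axis count negative).
0–5 s: -4 × 5 = -20 m
5–6 s: 1 × 1 = 1 m
6–8 s: 8 × 2 = 16 m
8–9 s: -7 × 1 = -7 m
Net displacement = -10 m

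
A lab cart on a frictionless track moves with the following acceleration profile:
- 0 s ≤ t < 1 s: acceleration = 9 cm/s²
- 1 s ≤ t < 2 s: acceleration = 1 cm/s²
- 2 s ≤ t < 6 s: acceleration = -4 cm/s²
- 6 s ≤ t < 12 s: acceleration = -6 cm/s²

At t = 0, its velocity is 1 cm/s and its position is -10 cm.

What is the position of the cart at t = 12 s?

On each constant-a segment, Δv = aΔt and Δx = v₀Δt + ½aΔt²; chain segment to segment.
0–1 s: v starts 1 cm/s; Δx = 1·1 + ½·9·1² = 5.5 cm; v ends 10 cm/s.
1–2 s: v starts 10 cm/s; Δx = 10·1 + ½·1·1² = 10.5 cm; v ends 11 cm/s.
2–6 s: v starts 11 cm/s; Δx = 11·4 + ½·-4·4² = 12 cm; v ends -5 cm/s.
6–12 s: v starts -5 cm/s; Δx = -5·6 + ½·-6·6² = -138 cm; v ends -41 cm/s.
x(12) = -10 + Σ Δx = -120 cm.

-120 cm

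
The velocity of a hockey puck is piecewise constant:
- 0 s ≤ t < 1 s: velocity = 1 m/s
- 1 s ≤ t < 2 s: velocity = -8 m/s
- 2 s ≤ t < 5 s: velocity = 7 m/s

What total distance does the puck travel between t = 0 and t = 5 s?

Distance (not displacement) is the total path length: add the absolute areas under v-t.
0–1 s: |1| × 1 = 1 m
1–2 s: |-8| × 1 = 8 m
2–5 s: |7| × 3 = 21 m
Total distance = 30 m

30 m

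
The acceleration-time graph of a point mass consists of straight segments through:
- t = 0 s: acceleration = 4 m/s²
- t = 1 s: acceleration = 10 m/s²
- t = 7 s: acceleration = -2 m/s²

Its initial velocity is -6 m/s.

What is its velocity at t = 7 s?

Δv equals the area under the a-t graph; then v = v₀ + Δv.
0–1 s: ½(4 + 10)(1) = 7 m/s
1–7 s: ½(10 + -2)(6) = 24 m/s
Δv = 31 m/s, so v(7) = -6 + (31) = 25 m/s.

25 m/s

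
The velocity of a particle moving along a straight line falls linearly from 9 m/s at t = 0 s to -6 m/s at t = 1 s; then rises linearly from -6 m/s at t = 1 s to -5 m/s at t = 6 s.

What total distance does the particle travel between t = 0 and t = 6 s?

Total distance travelled is ∫|v| dt — sum the magnitudes of each area piece.
0–1 s: v = 0 at t = 0.6 s; triangle areas 2.7 + 1.2 = 3.9 m
1–6 s: |½(-6 + -5)(5)| = 27.5 m
Total distance = 31.4 m

31.4 m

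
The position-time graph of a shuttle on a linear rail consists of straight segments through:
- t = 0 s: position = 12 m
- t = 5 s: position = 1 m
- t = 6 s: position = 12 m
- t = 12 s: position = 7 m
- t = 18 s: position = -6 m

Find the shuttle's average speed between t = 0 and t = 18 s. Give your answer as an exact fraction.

20/9 m/s

Average speed = (total path length)/(elapsed time); on a piecewise-linear x-t graph the path length is Σ|Δx|.
0–5 s: |Δx| = |1 − 12| = 11 m
5–6 s: |Δx| = |12 − 1| = 11 m
6–12 s: |Δx| = |7 − 12| = 5 m
12–18 s: |Δx| = |-6 − 7| = 13 m
Total path = 40 m; average speed = 40/18 = 20/9 m/s.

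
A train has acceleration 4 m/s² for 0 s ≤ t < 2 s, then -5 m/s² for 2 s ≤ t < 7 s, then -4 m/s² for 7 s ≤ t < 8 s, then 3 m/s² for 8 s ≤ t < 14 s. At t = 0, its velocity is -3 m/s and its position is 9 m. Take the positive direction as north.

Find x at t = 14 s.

-138.5 m

On each constant-a segment, Δv = aΔt and Δx = v₀Δt + ½aΔt²; chain segment to segment.
0–2 s: v starts -3 m/s; Δx = -3·2 + ½·4·2² = 2 m; v ends 5 m/s.
2–7 s: v starts 5 m/s; Δx = 5·5 + ½·-5·5² = -37.5 m; v ends -20 m/s.
7–8 s: v starts -20 m/s; Δx = -20·1 + ½·-4·1² = -22 m; v ends -24 m/s.
8–14 s: v starts -24 m/s; Δx = -24·6 + ½·3·6² = -90 m; v ends -6 m/s.
x(14) = 9 + Σ Δx = -138.5 m.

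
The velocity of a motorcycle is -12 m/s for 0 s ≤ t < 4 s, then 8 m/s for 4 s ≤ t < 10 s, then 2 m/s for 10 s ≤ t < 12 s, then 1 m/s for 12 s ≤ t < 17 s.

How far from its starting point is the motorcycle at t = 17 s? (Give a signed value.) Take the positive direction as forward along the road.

9 m

Net displacement equals the area under the velocity-time graph (areas below the axis count negative).
0–4 s: -12 × 4 = -48 m
4–10 s: 8 × 6 = 48 m
10–12 s: 2 × 2 = 4 m
12–17 s: 1 × 5 = 5 m
Net displacement = 9 m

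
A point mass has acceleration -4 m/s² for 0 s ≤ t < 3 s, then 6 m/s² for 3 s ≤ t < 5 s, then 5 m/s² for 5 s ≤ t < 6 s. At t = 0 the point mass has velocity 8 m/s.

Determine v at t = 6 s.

Δv equals the area under the a-t graph; then v = v₀ + Δv.
0–3 s: -4 × 3 = -12 m/s
3–5 s: 6 × 2 = 12 m/s
5–6 s: 5 × 1 = 5 m/s
Δv = 5 m/s, so v(6) = 8 + (5) = 13 m/s.

13 m/s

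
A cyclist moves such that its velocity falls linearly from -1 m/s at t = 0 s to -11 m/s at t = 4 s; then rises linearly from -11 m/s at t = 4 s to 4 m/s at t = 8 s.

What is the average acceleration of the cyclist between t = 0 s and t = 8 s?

Average acceleration = Δv/Δt = (4 − -1)/(8 − 0) = 0.625 m/s².

0.625 m/s²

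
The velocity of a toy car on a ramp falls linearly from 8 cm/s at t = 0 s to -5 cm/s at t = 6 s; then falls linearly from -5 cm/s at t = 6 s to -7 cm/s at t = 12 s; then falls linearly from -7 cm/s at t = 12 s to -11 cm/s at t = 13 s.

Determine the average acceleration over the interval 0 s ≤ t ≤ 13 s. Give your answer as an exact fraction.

-19/13 cm/s²

Average acceleration = Δv/Δt = (-11 − 8)/(13 − 0) = -19/13 cm/s².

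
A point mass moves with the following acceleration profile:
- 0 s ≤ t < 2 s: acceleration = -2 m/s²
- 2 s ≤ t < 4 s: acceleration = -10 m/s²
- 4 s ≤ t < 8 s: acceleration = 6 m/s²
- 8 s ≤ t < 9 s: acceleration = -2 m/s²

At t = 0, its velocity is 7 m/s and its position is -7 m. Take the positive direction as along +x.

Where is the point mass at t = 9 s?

-25 m

On each constant-a segment, Δv = aΔt and Δx = v₀Δt + ½aΔt²; chain segment to segment.
0–2 s: v starts 7 m/s; Δx = 7·2 + ½·-2·2² = 10 m; v ends 3 m/s.
2–4 s: v starts 3 m/s; Δx = 3·2 + ½·-10·2² = -14 m; v ends -17 m/s.
4–8 s: v starts -17 m/s; Δx = -17·4 + ½·6·4² = -20 m; v ends 7 m/s.
8–9 s: v starts 7 m/s; Δx = 7·1 + ½·-2·1² = 6 m; v ends 5 m/s.
x(9) = -7 + Σ Δx = -25 m.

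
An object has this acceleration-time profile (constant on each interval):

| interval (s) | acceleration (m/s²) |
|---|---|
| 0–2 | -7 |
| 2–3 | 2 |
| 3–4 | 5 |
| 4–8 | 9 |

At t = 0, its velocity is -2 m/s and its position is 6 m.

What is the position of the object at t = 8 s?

On each constant-a segment, Δv = aΔt and Δx = v₀Δt + ½aΔt²; chain segment to segment.
0–2 s: v starts -2 m/s; Δx = -2·2 + ½·-7·2² = -18 m; v ends -16 m/s.
2–3 s: v starts -16 m/s; Δx = -16·1 + ½·2·1² = -15 m; v ends -14 m/s.
3–4 s: v starts -14 m/s; Δx = -14·1 + ½·5·1² = -11.5 m; v ends -9 m/s.
4–8 s: v starts -9 m/s; Δx = -9·4 + ½·9·4² = 36 m; v ends 27 m/s.
x(8) = 6 + Σ Δx = -2.5 m.

-2.5 m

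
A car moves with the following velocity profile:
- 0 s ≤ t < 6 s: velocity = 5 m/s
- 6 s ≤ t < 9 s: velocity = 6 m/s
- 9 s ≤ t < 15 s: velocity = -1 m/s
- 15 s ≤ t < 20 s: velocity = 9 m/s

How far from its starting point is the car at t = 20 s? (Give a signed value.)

87 m

Displacement is the signed area under the v-t curve.
0–6 s: 5 × 6 = 30 m
6–9 s: 6 × 3 = 18 m
9–15 s: -1 × 6 = -6 m
15–20 s: 9 × 5 = 45 m
Net displacement = 87 m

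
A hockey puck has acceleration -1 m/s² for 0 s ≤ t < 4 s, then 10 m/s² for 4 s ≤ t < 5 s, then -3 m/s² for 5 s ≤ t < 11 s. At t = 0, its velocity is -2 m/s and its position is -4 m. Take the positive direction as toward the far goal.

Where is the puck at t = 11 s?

-51 m

On each constant-a segment, Δv = aΔt and Δx = v₀Δt + ½aΔt²; chain segment to segment.
0–4 s: v starts -2 m/s; Δx = -2·4 + ½·-1·4² = -16 m; v ends -6 m/s.
4–5 s: v starts -6 m/s; Δx = -6·1 + ½·10·1² = -1 m; v ends 4 m/s.
5–11 s: v starts 4 m/s; Δx = 4·6 + ½·-3·6² = -30 m; v ends -14 m/s.
x(11) = -4 + Σ Δx = -51 m.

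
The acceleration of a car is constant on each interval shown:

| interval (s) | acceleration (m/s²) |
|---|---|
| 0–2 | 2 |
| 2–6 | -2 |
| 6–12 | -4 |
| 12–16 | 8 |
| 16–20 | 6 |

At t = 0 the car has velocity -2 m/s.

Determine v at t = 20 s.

26 m/s

Δv equals the area under the a-t graph; then v = v₀ + Δv.
0–2 s: 2 × 2 = 4 m/s
2–6 s: -2 × 4 = -8 m/s
6–12 s: -4 × 6 = -24 m/s
12–16 s: 8 × 4 = 32 m/s
16–20 s: 6 × 4 = 24 m/s
Δv = 28 m/s, so v(20) = -2 + (28) = 26 m/s.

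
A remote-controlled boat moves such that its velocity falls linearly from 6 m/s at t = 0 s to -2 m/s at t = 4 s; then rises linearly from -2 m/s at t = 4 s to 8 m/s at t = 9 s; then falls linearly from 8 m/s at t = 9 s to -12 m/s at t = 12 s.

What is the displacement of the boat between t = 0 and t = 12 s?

Displacement is the signed area under the v-t curve.
0–4 s: ½(6 + -2)(4) = 8 m
4–9 s: ½(-2 + 8)(5) = 15 m
9–12 s: ½(8 + -12)(3) = -6 m
Net displacement = 17 m

17 m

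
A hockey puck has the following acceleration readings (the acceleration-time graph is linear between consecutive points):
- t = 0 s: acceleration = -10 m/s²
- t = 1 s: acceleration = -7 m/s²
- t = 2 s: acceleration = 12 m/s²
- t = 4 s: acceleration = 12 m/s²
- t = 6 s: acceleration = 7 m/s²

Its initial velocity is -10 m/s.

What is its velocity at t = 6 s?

Δv equals the area under the a-t graph; then v = v₀ + Δv.
0–1 s: ½(-10 + -7)(1) = -8.5 m/s
1–2 s: ½(-7 + 12)(1) = 2.5 m/s
2–4 s: 12 × 2 = 24 m/s
4–6 s: ½(12 + 7)(2) = 19 m/s
Δv = 37 m/s, so v(6) = -10 + (37) = 27 m/s.

27 m/s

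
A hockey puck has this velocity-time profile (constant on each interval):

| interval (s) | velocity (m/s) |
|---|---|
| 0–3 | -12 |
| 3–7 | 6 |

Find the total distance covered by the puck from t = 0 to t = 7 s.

60 m

Distance (not displacement) is the total path length: add the absolute areas under v-t.
0–3 s: |-12| × 3 = 36 m
3–7 s: |6| × 4 = 24 m
Total distance = 60 m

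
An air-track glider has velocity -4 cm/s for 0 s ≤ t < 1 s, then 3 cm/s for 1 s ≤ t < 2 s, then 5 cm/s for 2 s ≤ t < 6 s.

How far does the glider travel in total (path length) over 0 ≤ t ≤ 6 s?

27 cm

Total distance travelled is ∫|v| dt — sum the magnitudes of each area piece.
0–1 s: |-4| × 1 = 4 cm
1–2 s: |3| × 1 = 3 cm
2–6 s: |5| × 4 = 20 cm
Total distance = 27 cm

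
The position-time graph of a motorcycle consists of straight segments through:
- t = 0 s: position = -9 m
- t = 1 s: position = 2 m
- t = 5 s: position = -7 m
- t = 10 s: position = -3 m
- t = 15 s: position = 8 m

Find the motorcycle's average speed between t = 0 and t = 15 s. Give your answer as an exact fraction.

Average speed = (total path length)/(elapsed time); on a piecewise-linear x-t graph the path length is Σ|Δx|.
0–1 s: |Δx| = |2 − -9| = 11 m
1–5 s: |Δx| = |-7 − 2| = 9 m
5–10 s: |Δx| = |-3 − -7| = 4 m
10–15 s: |Δx| = |8 − -3| = 11 m
Total path = 35 m; average speed = 35/15 = 7/3 m/s.

7/3 m/s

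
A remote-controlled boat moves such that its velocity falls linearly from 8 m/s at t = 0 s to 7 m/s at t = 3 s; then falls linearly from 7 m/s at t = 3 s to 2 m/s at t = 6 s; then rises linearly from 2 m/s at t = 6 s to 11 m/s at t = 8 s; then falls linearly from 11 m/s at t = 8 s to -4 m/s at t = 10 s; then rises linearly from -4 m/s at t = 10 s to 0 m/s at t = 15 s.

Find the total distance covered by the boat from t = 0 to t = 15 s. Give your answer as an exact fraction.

1022/15 m

Total distance travelled is ∫|v| dt — sum the magnitudes of each area piece.
0–3 s: |½(8 + 7)(3)| = 22.5 m
3–6 s: |½(7 + 2)(3)| = 13.5 m
6–8 s: |½(2 + 11)(2)| = 13 m
8–10 s: v = 0 at t = 142/15 s; triangle areas 121/15 + 16/15 = 137/15 m
10–15 s: |½(-4 + 0)(5)| = 10 m
Total distance = 1022/15 m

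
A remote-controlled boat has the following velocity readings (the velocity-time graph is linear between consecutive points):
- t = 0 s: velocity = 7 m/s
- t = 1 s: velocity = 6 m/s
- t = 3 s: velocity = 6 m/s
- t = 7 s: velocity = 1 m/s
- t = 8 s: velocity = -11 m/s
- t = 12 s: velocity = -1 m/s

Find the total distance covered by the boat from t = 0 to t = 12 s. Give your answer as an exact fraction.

739/12 m

Distance (not displacement) is the total path length: add the absolute areas under v-t.
0–1 s: |½(7 + 6)(1)| = 6.5 m
1–3 s: |6| × 2 = 12 m
3–7 s: |½(6 + 1)(4)| = 14 m
7–8 s: v = 0 at t = 85/12 s; triangle areas 1/24 + 121/24 = 61/12 m
8–12 s: |½(-11 + -1)(4)| = 24 m
Total distance = 739/12 m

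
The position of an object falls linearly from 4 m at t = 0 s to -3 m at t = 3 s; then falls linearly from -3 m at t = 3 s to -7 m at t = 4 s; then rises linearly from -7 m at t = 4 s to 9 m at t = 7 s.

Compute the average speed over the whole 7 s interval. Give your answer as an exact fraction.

27/7 m/s

Average speed = (total path length)/(elapsed time); on a piecewise-linear x-t graph the path length is Σ|Δx|.
0–3 s: |Δx| = |-3 − 4| = 7 m
3–4 s: |Δx| = |-7 − -3| = 4 m
4–7 s: |Δx| = |9 − -7| = 16 m
Total path = 27 m; average speed = 27/7 = 27/7 m/s.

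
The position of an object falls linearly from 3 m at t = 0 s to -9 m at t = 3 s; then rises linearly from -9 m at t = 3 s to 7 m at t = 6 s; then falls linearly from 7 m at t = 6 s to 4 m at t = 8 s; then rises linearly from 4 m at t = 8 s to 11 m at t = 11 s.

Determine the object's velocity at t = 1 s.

-4 m/s

Velocity is the slope of the x-t graph on 0–3 s: (-9 − 3)/(3 − 0) = -4 m/s.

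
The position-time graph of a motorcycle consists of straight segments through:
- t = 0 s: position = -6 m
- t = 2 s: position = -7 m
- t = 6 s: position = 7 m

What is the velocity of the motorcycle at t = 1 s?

-0.5 m/s

Velocity is the slope of the x-t graph on 0–2 s: (-7 − -6)/(2 − 0) = -0.5 m/s.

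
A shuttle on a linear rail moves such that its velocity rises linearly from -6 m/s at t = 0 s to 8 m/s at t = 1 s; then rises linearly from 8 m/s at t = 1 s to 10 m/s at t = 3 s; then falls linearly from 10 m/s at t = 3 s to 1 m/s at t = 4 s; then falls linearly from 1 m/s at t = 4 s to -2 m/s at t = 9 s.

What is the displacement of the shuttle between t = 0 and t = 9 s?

Net displacement equals the area under the velocity-time graph (areas below the axis count negative).
0–1 s: ½(-6 + 8)(1) = 1 m
1–3 s: ½(8 + 10)(2) = 18 m
3–4 s: ½(10 + 1)(1) = 5.5 m
4–9 s: ½(1 + -2)(5) = -2.5 m
Net displacement = 22 m

22 m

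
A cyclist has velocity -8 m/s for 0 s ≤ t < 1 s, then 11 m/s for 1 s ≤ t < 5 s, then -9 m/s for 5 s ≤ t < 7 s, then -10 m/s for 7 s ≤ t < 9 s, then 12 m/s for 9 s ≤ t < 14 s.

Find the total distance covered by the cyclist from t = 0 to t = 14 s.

150 m

Distance (not displacement) is the total path length: add the absolute areas under v-t.
0–1 s: |-8| × 1 = 8 m
1–5 s: |11| × 4 = 44 m
5–7 s: |-9| × 2 = 18 m
7–9 s: |-10| × 2 = 20 m
9–14 s: |12| × 5 = 60 m
Total distance = 150 m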